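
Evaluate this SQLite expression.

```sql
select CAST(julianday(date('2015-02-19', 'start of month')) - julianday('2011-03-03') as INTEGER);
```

`start of month` rewinds 2015-02-19 to 2015-02-01.
28 days remain in March 2011 after the 3rd (31 − 3).
Full months from April 2011 through January 2015 contribute their day counts.
Then 1 day into February 2015.
Total: 28 + 30 + 31 + 30 + 31 + 31 + 30 + 31 + 30 + 31 + 31 + 29 + 31 + 30 + 31 + 30 + 31 + 31 + 30 + 31 + 30 + 31 + 31 + 28 + 31 + 30 + 31 + 30 + 31 + 31 + 30 + 31 + 30 + 31 + 31 + 28 + 31 + 30 + 31 + 30 + 31 + 31 + 30 + 31 + 30 + 31 + 31 + 1 = 1431.

1431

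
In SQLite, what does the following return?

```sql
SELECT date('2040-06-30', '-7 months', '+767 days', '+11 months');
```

Adding -7 months to 2040-06-30 gives 2039-11-30.
Applying '+767 days' to 2039-11-30: counting 767 days forward gives 2042-01-05.
Adding +11 months to 2042-01-05 gives 2042-12-05.

2042-12-05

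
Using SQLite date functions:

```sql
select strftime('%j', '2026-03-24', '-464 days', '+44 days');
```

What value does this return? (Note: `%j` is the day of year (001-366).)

028

First apply '-464 days', '+44 days': 2026-03-24 → 2025-01-28.
Day-of-year for 2025-01-28: days since 2025-01-01 inclusive = 28, zero-padded to 028.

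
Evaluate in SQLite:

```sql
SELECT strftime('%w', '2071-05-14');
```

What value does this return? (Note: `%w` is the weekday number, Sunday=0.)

2071-05-14 is a Thursday; with Sunday=0 that is 4.

4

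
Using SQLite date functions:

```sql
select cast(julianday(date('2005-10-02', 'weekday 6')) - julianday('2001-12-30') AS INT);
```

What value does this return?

1378

`weekday 6` advances to the next Saturday; 2005-10-02 is a Sunday, so it moves forward to 2005-10-08.
1 day remains in December 2001 after the 30th (31 − 30).
Full months from January 2002 through September 2005 contribute their day counts.
Then 8 days into October 2005.
Total: 1 + 31 + 28 + 31 + 30 + 31 + 30 + 31 + 31 + 30 + 31 + 30 + 31 + 31 + 28 + 31 + 30 + 31 + 30 + 31 + 31 + 30 + 31 + 30 + 31 + 31 + 29 + 31 + 30 + 31 + 30 + 31 + 31 + 30 + 31 + 30 + 31 + 31 + 28 + 31 + 30 + 31 + 30 + 31 + 31 + 30 + 8 = 1378.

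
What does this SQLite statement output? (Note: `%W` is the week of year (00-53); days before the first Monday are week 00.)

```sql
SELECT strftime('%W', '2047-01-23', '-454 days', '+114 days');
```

First apply '-454 days', '+114 days': 2047-01-23 → 2046-02-17.
2046-02-17 is a Saturday. SQLite's %W counts Mondays since the year started; the result is 07.

07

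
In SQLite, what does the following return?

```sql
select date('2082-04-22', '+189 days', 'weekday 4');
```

2082-10-29

Applying '+189 days' to 2082-04-22: counting 189 days forward gives 2082-10-28.
`weekday 4` advances to the next Thursday; 2082-10-28 is a Wednesday, so it moves forward to 2082-10-29.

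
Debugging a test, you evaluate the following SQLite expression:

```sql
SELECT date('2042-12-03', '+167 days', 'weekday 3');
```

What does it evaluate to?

Applying '+167 days' to 2042-12-03: counting 167 days forward gives 2043-05-19.
`weekday 3` advances to the next Wednesday; 2043-05-19 is a Tuesday, so it moves forward to 2043-05-20.

2043-05-20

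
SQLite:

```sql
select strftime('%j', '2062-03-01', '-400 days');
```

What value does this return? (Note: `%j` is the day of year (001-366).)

First apply '-400 days': 2062-03-01 → 2061-01-25.
Day-of-year for 2061-01-25: days since 2061-01-01 inclusive = 25, zero-padded to 025.

025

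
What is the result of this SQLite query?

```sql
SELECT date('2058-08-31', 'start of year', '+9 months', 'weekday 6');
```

2058-10-05

`start of year` rewinds 2058-08-31 to 2058-01-01.
Adding +9 months to 2058-01-01 gives 2058-10-01.
`weekday 6` advances to the next Saturday; 2058-10-01 is a Tuesday, so it moves forward to 2058-10-05.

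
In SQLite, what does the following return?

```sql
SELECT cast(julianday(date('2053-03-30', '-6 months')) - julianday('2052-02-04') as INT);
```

Adding -6 months to 2053-03-30 gives 2052-09-30.
25 days remain in February 2052 after the 4th (29 − 4).
Full months from March 2052 through August 2052 contribute their day counts.
Then 30 days into September 2052.
Total: 25 + 31 + 30 + 31 + 30 + 31 + 31 + 30 = 239.

239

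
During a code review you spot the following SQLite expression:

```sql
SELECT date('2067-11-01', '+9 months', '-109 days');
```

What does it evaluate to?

2068-04-14

Adding +9 months to 2067-11-01 gives 2068-08-01.
Applying '-109 days' to 2068-08-01: counting 109 days back gives 2068-04-14.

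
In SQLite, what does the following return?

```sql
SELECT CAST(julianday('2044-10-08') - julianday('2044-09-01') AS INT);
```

29 days remain in September 2044 after the 1st (30 − 1).
Then 8 days into October 2044.
Total: 29 + 8 = 37.

37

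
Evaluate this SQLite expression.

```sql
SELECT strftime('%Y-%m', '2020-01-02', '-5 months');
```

First apply '-5 months': 2020-01-02 → 2019-08-02.
`%Y-%m` extracts the year-month: 2019-08.

2019-08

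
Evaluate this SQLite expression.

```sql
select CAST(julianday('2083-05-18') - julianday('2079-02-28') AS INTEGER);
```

1540

0 days remain in February 2079 after the 28th (28 − 28).
Full months from March 2079 through April 2083 contribute their day counts.
Then 18 days into May 2083.
Total: 0 + 31 + 30 + 31 + 30 + 31 + 31 + 30 + 31 + 30 + 31 + 31 + 29 + 31 + 30 + 31 + 30 + 31 + 31 + 30 + 31 + 30 + 31 + 31 + 28 + 31 + 30 + 31 + 30 + 31 + 31 + 30 + 31 + 30 + 31 + 31 + 28 + 31 + 30 + 31 + 30 + 31 + 31 + 30 + 31 + 30 + 31 + 31 + 28 + 31 + 30 + 18 = 1540.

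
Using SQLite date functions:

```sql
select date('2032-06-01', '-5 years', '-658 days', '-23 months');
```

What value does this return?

Adding -5 years to 2032-06-01 gives 2027-06-01.
Applying '-658 days' to 2027-06-01: counting 658 days back gives 2025-08-12.
Adding -23 months to 2025-08-12 gives 2023-09-12.

2023-09-12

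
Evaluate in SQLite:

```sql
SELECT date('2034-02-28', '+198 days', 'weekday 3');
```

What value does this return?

Applying '+198 days' to 2034-02-28: counting 198 days forward gives 2034-09-14.
`weekday 3` advances to the next Wednesday; 2034-09-14 is a Thursday, so it moves forward to 2034-09-20.

2034-09-20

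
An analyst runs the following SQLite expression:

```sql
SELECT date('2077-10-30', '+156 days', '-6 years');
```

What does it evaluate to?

2072-04-04

Applying '+156 days' to 2077-10-30: counting 156 days forward gives 2078-04-04.
Adding -6 years to 2078-04-04 gives 2072-04-04.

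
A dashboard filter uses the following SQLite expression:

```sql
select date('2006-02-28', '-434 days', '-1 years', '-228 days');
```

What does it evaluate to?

2003-05-07

Applying '-434 days' to 2006-02-28: counting 434 days back gives 2004-12-21.
Adding -1 year to 2004-12-21 gives 2003-12-21.
Applying '-228 days' to 2003-12-21: counting 228 days back gives 2003-05-07.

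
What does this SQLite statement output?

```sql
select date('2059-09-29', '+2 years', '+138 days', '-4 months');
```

Adding +2 years to 2059-09-29 gives 2061-09-29.
Applying '+138 days' to 2061-09-29: counting 138 days forward gives 2062-02-14.
Adding -4 months to 2062-02-14 gives 2061-10-14.

2061-10-14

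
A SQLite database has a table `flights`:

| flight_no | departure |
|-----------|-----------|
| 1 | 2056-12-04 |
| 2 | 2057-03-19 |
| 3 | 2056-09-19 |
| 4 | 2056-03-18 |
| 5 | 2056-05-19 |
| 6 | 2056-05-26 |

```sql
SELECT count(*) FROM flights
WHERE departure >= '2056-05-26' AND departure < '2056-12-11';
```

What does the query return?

3

Rows in [2056-05-26, 2056-12-11): 2056-12-04, 2056-09-19, 2056-05-26 → 3 rows.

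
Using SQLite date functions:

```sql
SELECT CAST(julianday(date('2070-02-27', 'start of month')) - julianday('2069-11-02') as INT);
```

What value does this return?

91

`start of month` rewinds 2070-02-27 to 2070-02-01.
28 days remain in November 2069 after the 2nd (30 − 2).
December 2069: 31 days.
January 2070: 31 days.
Then 1 day into February 2070.
Total: 28 + 31 + 31 + 1 = 91.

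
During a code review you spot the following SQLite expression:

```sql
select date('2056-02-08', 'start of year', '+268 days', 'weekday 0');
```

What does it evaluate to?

`start of year` rewinds 2056-02-08 to 2056-01-01.
Applying '+268 days' to 2056-01-01: counting 268 days forward gives 2056-09-25.
`weekday 0` advances to the next Sunday; 2056-09-25 is a Monday, so it moves forward to 2056-10-01.

2056-10-01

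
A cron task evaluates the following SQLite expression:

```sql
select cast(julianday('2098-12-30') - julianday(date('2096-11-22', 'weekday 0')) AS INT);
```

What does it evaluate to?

`weekday 0` advances to the next Sunday; 2096-11-22 is a Thursday, so it moves forward to 2096-11-25.
5 days remain in November 2096 after the 25th (30 − 25).
Full months from December 2096 through November 2098 contribute their day counts.
Then 30 days into December 2098.
Total: 5 + 31 + 31 + 28 + 31 + 30 + 31 + 30 + 31 + 31 + 30 + 31 + 30 + 31 + 31 + 28 + 31 + 30 + 31 + 30 + 31 + 31 + 30 + 31 + 30 + 30 = 765.

765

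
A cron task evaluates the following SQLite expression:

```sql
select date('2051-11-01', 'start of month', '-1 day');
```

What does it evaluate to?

2051-10-31

`start of month` rewinds 2051-11-01 to 2051-11-01.
Going back 1 day from 2051-11-01 reaches 2051-10-31 (last day of October, 31 days).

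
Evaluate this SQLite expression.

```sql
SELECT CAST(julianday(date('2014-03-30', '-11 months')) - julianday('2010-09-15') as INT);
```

Adding -11 months to 2014-03-30 gives 2013-04-30.
15 days remain in September 2010 after the 15th (30 − 15).
Full months from October 2010 through March 2013 contribute their day counts.
Then 30 days into April 2013.
Total: 15 + 31 + 30 + 31 + 31 + 28 + 31 + 30 + 31 + 30 + 31 + 31 + 30 + 31 + 30 + 31 + 31 + 29 + 31 + 30 + 31 + 30 + 31 + 31 + 30 + 31 + 30 + 31 + 31 + 28 + 31 + 30 = 958.

958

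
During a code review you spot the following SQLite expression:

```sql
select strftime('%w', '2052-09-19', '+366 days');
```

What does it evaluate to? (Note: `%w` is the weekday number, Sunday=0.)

First apply '+366 days': 2052-09-19 → 2053-09-20.
2053-09-20 is a Saturday; with Sunday=0 that is 6.

6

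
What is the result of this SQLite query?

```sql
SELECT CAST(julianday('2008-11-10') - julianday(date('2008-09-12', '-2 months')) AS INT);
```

121

Adding -2 months to 2008-09-12 gives 2008-07-12.
19 days remain in July 2008 after the 12th (31 − 12).
August 2008: 31 days.
September 2008: 30 days.
October 2008: 31 days.
Then 10 days into November 2008.
Total: 19 + 31 + 30 + 31 + 10 = 121.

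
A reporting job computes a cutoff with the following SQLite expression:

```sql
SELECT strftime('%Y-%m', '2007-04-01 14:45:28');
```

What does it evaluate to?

`%Y-%m` extracts the year-month: 2007-04.

2007-04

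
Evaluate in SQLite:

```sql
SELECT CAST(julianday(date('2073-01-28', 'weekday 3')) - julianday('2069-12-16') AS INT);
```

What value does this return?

1143

`weekday 3` advances to the next Wednesday; 2073-01-28 is a Saturday, so it moves forward to 2073-02-01.
15 days remain in December 2069 after the 16th (31 − 16).
Full months from January 2070 through January 2073 contribute their day counts.
Then 1 day into February 2073.
Total: 15 + 31 + 28 + 31 + 30 + 31 + 30 + 31 + 31 + 30 + 31 + 30 + 31 + 31 + 28 + 31 + 30 + 31 + 30 + 31 + 31 + 30 + 31 + 30 + 31 + 31 + 29 + 31 + 30 + 31 + 30 + 31 + 31 + 30 + 31 + 30 + 31 + 31 + 1 = 1143.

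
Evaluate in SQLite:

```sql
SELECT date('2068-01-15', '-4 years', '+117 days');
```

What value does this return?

2064-05-11

Adding -4 years to 2068-01-15 gives 2064-01-15.
Applying '+117 days' to 2064-01-15: counting 117 days forward gives 2064-05-11.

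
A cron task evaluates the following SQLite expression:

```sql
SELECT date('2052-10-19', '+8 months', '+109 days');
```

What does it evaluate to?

Adding +8 months to 2052-10-19 gives 2053-06-19.
Applying '+109 days' to 2053-06-19: counting 109 days forward gives 2053-10-06.

2053-10-06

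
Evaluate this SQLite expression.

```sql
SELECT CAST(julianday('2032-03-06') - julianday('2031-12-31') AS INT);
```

66

0 days remain in December 2031 after the 31st (31 − 31).
January 2032: 31 days.
February 2032: 29 days (leap year).
Then 6 days into March 2032.
Total: 0 + 31 + 29 + 6 = 66.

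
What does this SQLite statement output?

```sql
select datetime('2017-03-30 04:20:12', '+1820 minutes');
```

2017-03-31 10:40:12

1820 minutes = 30h 20m; +1820 minutes from 2017-03-30 04:20:12 is 2017-03-31 10:40:12 (crosses midnight).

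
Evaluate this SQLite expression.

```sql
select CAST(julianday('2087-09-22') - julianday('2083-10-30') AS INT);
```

1423

1 day remains in October 2083 after the 30th (31 − 30).
Full months from November 2083 through August 2087 contribute their day counts.
Then 22 days into September 2087.
Total: 1 + 30 + 31 + 31 + 29 + 31 + 30 + 31 + 30 + 31 + 31 + 30 + 31 + 30 + 31 + 31 + 28 + 31 + 30 + 31 + 30 + 31 + 31 + 30 + 31 + 30 + 31 + 31 + 28 + 31 + 30 + 31 + 30 + 31 + 31 + 30 + 31 + 30 + 31 + 31 + 28 + 31 + 30 + 31 + 30 + 31 + 31 + 22 = 1423.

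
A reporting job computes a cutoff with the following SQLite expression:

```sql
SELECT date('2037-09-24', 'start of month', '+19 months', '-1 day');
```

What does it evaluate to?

`start of month` rewinds 2037-09-24 to 2037-09-01.
Adding +19 months to 2037-09-01 gives 2039-04-01.
Going back 1 day from 2039-04-01 reaches 2039-03-31 (last day of March, 31 days).

2039-03-31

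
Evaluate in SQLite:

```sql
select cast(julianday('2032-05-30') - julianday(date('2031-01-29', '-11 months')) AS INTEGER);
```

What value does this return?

Adding -11 months to 2031-01-29 targets 2030-02-29. February 2030 has only 28 days, so SQLite normalizes the 1-day overflow forward to 2030-03-01.
30 days remain in March 2030 after the 1st (31 − 1).
Full months from April 2030 through April 2032 contribute their day counts.
Then 30 days into May 2032.
Total: 30 + 30 + 31 + 30 + 31 + 31 + 30 + 31 + 30 + 31 + 31 + 28 + 31 + 30 + 31 + 30 + 31 + 31 + 30 + 31 + 30 + 31 + 31 + 29 + 31 + 30 + 30 = 821.

821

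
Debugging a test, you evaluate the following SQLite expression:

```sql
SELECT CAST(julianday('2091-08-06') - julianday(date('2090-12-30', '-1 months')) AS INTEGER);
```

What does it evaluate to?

249

Adding -1 month to 2090-12-30 gives 2090-11-30.
0 days remain in November 2090 after the 30th (30 − 30).
Full months from December 2090 through July 2091 contribute their day counts.
Then 6 days into August 2091.
Total: 0 + 31 + 31 + 28 + 31 + 30 + 31 + 30 + 31 + 6 = 249.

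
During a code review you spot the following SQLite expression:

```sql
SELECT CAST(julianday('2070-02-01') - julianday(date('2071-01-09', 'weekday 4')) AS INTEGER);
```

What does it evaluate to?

-348

`weekday 4` advances to the next Thursday; 2071-01-09 is a Friday, so it moves forward to 2071-01-15.
27 days remain in February 2070 after the 1st (28 − 1).
Full months from March 2070 through December 2070 contribute their day counts.
Then 15 days into January 2071.
Total: 27 + 31 + 30 + 31 + 30 + 31 + 31 + 30 + 31 + 30 + 31 + 15 = 348.
The subtraction is earlier − later, so the result is −348 → -348.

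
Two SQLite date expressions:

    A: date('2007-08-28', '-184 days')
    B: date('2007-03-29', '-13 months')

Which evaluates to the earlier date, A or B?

A = 2007-02-25.
B = 2006-03-01.
B is earlier.

B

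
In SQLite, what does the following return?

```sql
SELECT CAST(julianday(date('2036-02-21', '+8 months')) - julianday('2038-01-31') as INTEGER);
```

-467

Adding +8 months to 2036-02-21 gives 2036-10-21.
10 days remain in October 2036 after the 21st (31 − 21).
Full months from November 2036 through December 2037 contribute their day counts.
Then 31 days into January 2038.
Total: 10 + 30 + 31 + 31 + 28 + 31 + 30 + 31 + 30 + 31 + 31 + 30 + 31 + 30 + 31 + 31 = 467.
The subtraction is earlier − later, so the result is −467 → -467.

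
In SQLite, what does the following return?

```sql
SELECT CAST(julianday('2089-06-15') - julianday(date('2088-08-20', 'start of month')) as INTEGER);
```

`start of month` rewinds 2088-08-20 to 2088-08-01.
30 days remain in August 2088 after the 1st (31 − 1).
Full months from September 2088 through May 2089 contribute their day counts.
Then 15 days into June 2089.
Total: 30 + 30 + 31 + 30 + 31 + 31 + 28 + 31 + 30 + 31 + 15 = 318.

318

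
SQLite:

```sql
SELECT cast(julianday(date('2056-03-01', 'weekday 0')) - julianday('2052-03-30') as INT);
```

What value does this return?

1436

`weekday 0` advances to the next Sunday; 2056-03-01 is a Wednesday, so it moves forward to 2056-03-05.
1 day remains in March 2052 after the 30th (31 − 30).
Full months from April 2052 through February 2056 contribute their day counts.
Then 5 days into March 2056.
Total: 1 + 30 + 31 + 30 + 31 + 31 + 30 + 31 + 30 + 31 + 31 + 28 + 31 + 30 + 31 + 30 + 31 + 31 + 30 + 31 + 30 + 31 + 31 + 28 + 31 + 30 + 31 + 30 + 31 + 31 + 30 + 31 + 30 + 31 + 31 + 28 + 31 + 30 + 31 + 30 + 31 + 31 + 30 + 31 + 30 + 31 + 31 + 29 + 5 = 1436.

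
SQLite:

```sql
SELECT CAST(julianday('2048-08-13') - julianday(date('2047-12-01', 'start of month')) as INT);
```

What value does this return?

256

`start of month` rewinds 2047-12-01 to 2047-12-01.
30 days remain in December 2047 after the 1st (31 − 1).
Full months from January 2048 through July 2048 contribute their day counts.
Then 13 days into August 2048.
Total: 30 + 31 + 29 + 31 + 30 + 31 + 30 + 31 + 13 = 256.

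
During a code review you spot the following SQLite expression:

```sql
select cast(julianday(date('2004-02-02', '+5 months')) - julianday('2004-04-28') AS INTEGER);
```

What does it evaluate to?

65

Adding +5 months to 2004-02-02 gives 2004-07-02.
2 days remain in April 2004 after the 28th (30 − 28).
May 2004: 31 days.
June 2004: 30 days.
Then 2 days into July 2004.
Total: 2 + 31 + 30 + 2 = 65.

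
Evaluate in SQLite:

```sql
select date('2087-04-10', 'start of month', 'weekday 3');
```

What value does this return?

`start of month` rewinds 2087-04-10 to 2087-04-01.
`weekday 3` advances to the next Wednesday; 2087-04-01 is a Tuesday, so it moves forward to 2087-04-02.

2087-04-02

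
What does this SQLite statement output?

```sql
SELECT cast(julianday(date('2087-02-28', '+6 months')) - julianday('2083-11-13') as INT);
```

Adding +6 months to 2087-02-28 gives 2087-08-28.
17 days remain in November 2083 after the 13th (30 − 13).
Full months from December 2083 through July 2087 contribute their day counts.
Then 28 days into August 2087.
Total: 17 + 31 + 31 + 29 + 31 + 30 + 31 + 30 + 31 + 31 + 30 + 31 + 30 + 31 + 31 + 28 + 31 + 30 + 31 + 30 + 31 + 31 + 30 + 31 + 30 + 31 + 31 + 28 + 31 + 30 + 31 + 30 + 31 + 31 + 30 + 31 + 30 + 31 + 31 + 28 + 31 + 30 + 31 + 30 + 31 + 28 = 1384.

1384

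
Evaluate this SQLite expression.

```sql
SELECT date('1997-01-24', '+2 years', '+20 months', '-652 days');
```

1998-12-12

Adding +2 years to 1997-01-24 gives 1999-01-24.
Adding +20 months to 1999-01-24 gives 2000-09-24.
Applying '-652 days' to 2000-09-24: counting 652 days back gives 1998-12-12.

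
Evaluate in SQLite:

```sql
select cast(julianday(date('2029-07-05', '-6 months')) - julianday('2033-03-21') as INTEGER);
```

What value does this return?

-1536

Adding -6 months to 2029-07-05 gives 2029-01-05.
26 days remain in January 2029 after the 5th (31 − 5).
Full months from February 2029 through February 2033 contribute their day counts.
Then 21 days into March 2033.
Total: 26 + 28 + 31 + 30 + 31 + 30 + 31 + 31 + 30 + 31 + 30 + 31 + 31 + 28 + 31 + 30 + 31 + 30 + 31 + 31 + 30 + 31 + 30 + 31 + 31 + 28 + 31 + 30 + 31 + 30 + 31 + 31 + 30 + 31 + 30 + 31 + 31 + 29 + 31 + 30 + 31 + 30 + 31 + 31 + 30 + 31 + 30 + 31 + 31 + 28 + 21 = 1536.
The subtraction is earlier − later, so the result is −1536 → -1536.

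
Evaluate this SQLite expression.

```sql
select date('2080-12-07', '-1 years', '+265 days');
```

2080-08-28

Adding -1 year to 2080-12-07 gives 2079-12-07.
Applying '+265 days' to 2079-12-07: counting 265 days forward gives 2080-08-28.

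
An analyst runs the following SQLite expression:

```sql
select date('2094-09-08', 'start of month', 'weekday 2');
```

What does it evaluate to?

`start of month` rewinds 2094-09-08 to 2094-09-01.
`weekday 2` advances to the next Tuesday; 2094-09-01 is a Wednesday, so it moves forward to 2094-09-07.

2094-09-07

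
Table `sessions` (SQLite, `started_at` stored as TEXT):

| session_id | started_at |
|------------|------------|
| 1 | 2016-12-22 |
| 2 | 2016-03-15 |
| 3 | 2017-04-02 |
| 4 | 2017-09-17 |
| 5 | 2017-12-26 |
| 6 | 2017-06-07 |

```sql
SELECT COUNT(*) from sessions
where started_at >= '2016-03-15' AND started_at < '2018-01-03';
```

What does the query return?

Rows in [2016-03-15, 2018-01-03): 2016-12-22, 2016-03-15, 2017-04-02, 2017-09-17, 2017-12-26, 2017-06-07 → 6 rows.

6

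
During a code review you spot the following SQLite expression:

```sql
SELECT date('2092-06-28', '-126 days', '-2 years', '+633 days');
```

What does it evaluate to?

Applying '-126 days' to 2092-06-28: counting 126 days back gives 2092-02-23.
Adding -2 years to 2092-02-23 gives 2090-02-23.
Applying '+633 days' to 2090-02-23: counting 633 days forward gives 2091-11-18.

2091-11-18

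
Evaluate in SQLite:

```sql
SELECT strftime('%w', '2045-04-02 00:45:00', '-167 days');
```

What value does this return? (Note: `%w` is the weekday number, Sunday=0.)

First apply '-167 days': 2045-04-02 00:45:00 → 2044-10-17 00:45:00.
2044-10-17 is a Monday; with Sunday=0 that is 1.

1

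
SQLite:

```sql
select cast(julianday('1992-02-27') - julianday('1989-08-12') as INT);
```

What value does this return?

19 days remain in August 1989 after the 12th (31 − 12).
Full months from September 1989 through January 1992 contribute their day counts.
Then 27 days into February 1992.
Total: 19 + 30 + 31 + 30 + 31 + 31 + 28 + 31 + 30 + 31 + 30 + 31 + 31 + 30 + 31 + 30 + 31 + 31 + 28 + 31 + 30 + 31 + 30 + 31 + 31 + 30 + 31 + 30 + 31 + 31 + 27 = 929.

929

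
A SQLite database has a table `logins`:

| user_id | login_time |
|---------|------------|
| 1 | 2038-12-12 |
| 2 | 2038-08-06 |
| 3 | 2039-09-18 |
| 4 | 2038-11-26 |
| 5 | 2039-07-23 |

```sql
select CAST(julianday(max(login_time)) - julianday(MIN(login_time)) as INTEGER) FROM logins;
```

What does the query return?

408

MIN = 2038-08-06, MAX = 2039-09-18.
25 days remain in August 2038 after the 6th (31 − 6).
Full months from September 2038 through August 2039 contribute their day counts.
Then 18 days into September 2039.
Total: 25 + 30 + 31 + 30 + 31 + 31 + 28 + 31 + 30 + 31 + 30 + 31 + 31 + 18 = 408.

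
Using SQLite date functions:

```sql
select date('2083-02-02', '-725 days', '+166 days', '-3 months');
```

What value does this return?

2081-04-23

Applying '-725 days' to 2083-02-02: counting 725 days back gives 2081-02-07.
Applying '+166 days' to 2081-02-07: counting 166 days forward gives 2081-07-23.
Adding -3 months to 2081-07-23 gives 2081-04-23.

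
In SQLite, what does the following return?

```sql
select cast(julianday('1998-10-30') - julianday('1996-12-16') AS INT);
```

15 days remain in December 1996 after the 16th (31 − 16).
Full months from January 1997 through September 1998 contribute their day counts.
Then 30 days into October 1998.
Total: 15 + 31 + 28 + 31 + 30 + 31 + 30 + 31 + 31 + 30 + 31 + 30 + 31 + 31 + 28 + 31 + 30 + 31 + 30 + 31 + 31 + 30 + 30 = 683.

683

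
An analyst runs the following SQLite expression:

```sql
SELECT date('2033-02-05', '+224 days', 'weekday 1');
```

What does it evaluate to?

Applying '+224 days' to 2033-02-05: counting 224 days forward gives 2033-09-17.
`weekday 1` advances to the next Monday; 2033-09-17 is a Saturday, so it moves forward to 2033-09-19.

2033-09-19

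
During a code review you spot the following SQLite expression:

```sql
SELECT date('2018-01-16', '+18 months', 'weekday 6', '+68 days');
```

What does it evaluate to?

Adding +18 months to 2018-01-16 gives 2019-07-16.
`weekday 6` advances to the next Saturday; 2019-07-16 is a Tuesday, so it moves forward to 2019-07-20.
Applying '+68 days' to 2019-07-20: counting 68 days forward gives 2019-09-26.

2019-09-26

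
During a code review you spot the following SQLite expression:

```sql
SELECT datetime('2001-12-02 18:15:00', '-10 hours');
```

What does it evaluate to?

2001-12-02 08:15:00

-10 hours from 2001-12-02 18:15:00 is 2001-12-02 08:15:00.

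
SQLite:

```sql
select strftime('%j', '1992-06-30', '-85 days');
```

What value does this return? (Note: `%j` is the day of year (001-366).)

097

First apply '-85 days': 1992-06-30 → 1992-04-06.
Day-of-year for 1992-04-06: days since 1992-01-01 inclusive = 97, zero-padded to 097.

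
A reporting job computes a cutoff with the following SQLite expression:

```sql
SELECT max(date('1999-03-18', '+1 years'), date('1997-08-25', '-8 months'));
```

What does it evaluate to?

date('1999-03-18', '+1 years') → 2000-03-18.
date('1997-08-25', '-8 months') → 1996-12-25.
Later of the two is 2000-03-18.

2000-03-18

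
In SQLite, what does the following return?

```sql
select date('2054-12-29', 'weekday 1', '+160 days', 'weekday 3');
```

2055-06-16

`weekday 1` advances to the next Monday; 2054-12-29 is a Tuesday, so it moves forward to 2055-01-04.
Applying '+160 days' to 2055-01-04: counting 160 days forward gives 2055-06-13.
`weekday 3` advances to the next Wednesday; 2055-06-13 is a Sunday, so it moves forward to 2055-06-16.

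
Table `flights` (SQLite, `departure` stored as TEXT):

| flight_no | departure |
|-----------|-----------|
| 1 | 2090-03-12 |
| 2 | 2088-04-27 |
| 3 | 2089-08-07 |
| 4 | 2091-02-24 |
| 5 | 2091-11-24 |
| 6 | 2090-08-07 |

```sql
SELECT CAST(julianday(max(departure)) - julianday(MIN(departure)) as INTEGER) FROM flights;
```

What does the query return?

MIN = 2088-04-27, MAX = 2091-11-24.
3 days remain in April 2088 after the 27th (30 − 27).
Full months from May 2088 through October 2091 contribute their day counts.
Then 24 days into November 2091.
Total: 3 + 31 + 30 + 31 + 31 + 30 + 31 + 30 + 31 + 31 + 28 + 31 + 30 + 31 + 30 + 31 + 31 + 30 + 31 + 30 + 31 + 31 + 28 + 31 + 30 + 31 + 30 + 31 + 31 + 30 + 31 + 30 + 31 + 31 + 28 + 31 + 30 + 31 + 30 + 31 + 31 + 30 + 31 + 24 = 1306.

1306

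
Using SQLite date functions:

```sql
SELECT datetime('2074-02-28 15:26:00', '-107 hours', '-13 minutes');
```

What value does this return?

-107 hours from 2074-02-28 15:26:00 is 2074-02-24 04:26:00 (crosses midnight).
-13 minutes from 2074-02-24 04:26:00 is 2074-02-24 04:13:00.

2074-02-24 04:13:00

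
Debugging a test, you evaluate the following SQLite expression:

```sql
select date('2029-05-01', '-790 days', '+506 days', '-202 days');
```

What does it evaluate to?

2028-01-01

Applying '-790 days' to 2029-05-01: counting 790 days back gives 2027-03-03.
Applying '+506 days' to 2027-03-03: counting 506 days forward gives 2028-07-21.
Applying '-202 days' to 2028-07-21: counting 202 days back gives 2028-01-01.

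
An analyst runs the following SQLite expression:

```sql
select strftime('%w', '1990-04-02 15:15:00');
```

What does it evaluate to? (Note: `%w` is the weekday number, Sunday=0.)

1

1990-04-02 is a Monday; with Sunday=0 that is 1.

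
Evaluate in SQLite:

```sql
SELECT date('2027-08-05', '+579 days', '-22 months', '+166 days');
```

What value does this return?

Applying '+579 days' to 2027-08-05: counting 579 days forward gives 2029-03-06.
Adding -22 months to 2029-03-06 gives 2027-05-06.
Applying '+166 days' to 2027-05-06: counting 166 days forward gives 2027-10-19.

2027-10-19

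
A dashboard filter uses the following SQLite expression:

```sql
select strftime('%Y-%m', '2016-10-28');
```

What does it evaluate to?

`%Y-%m` extracts the year-month: 2016-10.

2016-10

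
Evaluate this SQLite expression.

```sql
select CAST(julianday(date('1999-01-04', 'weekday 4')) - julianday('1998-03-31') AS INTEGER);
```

`weekday 4` advances to the next Thursday; 1999-01-04 is a Monday, so it moves forward to 1999-01-07.
0 days remain in March 1998 after the 31st (31 − 31).
Full months from April 1998 through December 1998 contribute their day counts.
Then 7 days into January 1999.
Total: 0 + 30 + 31 + 30 + 31 + 31 + 30 + 31 + 30 + 31 + 7 = 282.

282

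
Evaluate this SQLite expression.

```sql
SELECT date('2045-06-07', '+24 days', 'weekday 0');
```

2045-07-02

June 2045 has 30 days; 23 remain after the 7th, so 24 days reach 2045-07-01.
`weekday 0` advances to the next Sunday; 2045-07-01 is a Saturday, so it moves forward to 2045-07-02.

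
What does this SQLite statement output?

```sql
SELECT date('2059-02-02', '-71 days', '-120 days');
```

Applying '-71 days' to 2059-02-02: counting 71 days back gives 2058-11-23.
Applying '-120 days' to 2058-11-23: counting 120 days back gives 2058-07-26.

2058-07-26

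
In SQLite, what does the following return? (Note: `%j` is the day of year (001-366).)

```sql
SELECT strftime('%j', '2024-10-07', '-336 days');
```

310

First apply '-336 days': 2024-10-07 → 2023-11-06.
Day-of-year for 2023-11-06: days since 2023-01-01 inclusive = 310, zero-padded to 310.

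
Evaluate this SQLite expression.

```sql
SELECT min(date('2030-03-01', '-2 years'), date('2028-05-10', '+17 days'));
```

2028-03-01

date('2030-03-01', '-2 years') → 2028-03-01.
date('2028-05-10', '+17 days') → 2028-05-27.
Earlier of the two is 2028-03-01.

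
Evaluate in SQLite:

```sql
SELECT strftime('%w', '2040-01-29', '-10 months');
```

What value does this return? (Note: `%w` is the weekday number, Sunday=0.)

2

First apply '-10 months': 2040-01-29 → 2039-03-29.
2039-03-29 is a Tuesday; with Sunday=0 that is 2.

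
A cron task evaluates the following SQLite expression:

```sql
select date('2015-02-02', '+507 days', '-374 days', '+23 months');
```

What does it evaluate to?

2017-05-15

Applying '+507 days' to 2015-02-02: counting 507 days forward gives 2016-06-23.
Applying '-374 days' to 2016-06-23: counting 374 days back gives 2015-06-15.
Adding +23 months to 2015-06-15 gives 2017-05-15.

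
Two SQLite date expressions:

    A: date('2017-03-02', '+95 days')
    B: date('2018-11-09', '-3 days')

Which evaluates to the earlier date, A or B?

A = 2017-06-05.
B = 2018-11-06.
A is earlier.

A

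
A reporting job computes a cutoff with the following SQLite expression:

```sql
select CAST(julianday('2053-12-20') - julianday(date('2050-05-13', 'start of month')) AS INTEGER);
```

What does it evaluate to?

`start of month` rewinds 2050-05-13 to 2050-05-01.
30 days remain in May 2050 after the 1st (31 − 1).
Full months from June 2050 through November 2053 contribute their day counts.
Then 20 days into December 2053.
Total: 30 + 30 + 31 + 31 + 30 + 31 + 30 + 31 + 31 + 28 + 31 + 30 + 31 + 30 + 31 + 31 + 30 + 31 + 30 + 31 + 31 + 29 + 31 + 30 + 31 + 30 + 31 + 31 + 30 + 31 + 30 + 31 + 31 + 28 + 31 + 30 + 31 + 30 + 31 + 31 + 30 + 31 + 30 + 20 = 1329.

1329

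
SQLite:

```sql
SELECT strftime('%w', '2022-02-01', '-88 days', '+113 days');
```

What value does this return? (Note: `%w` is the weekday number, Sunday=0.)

First apply '-88 days', '+113 days': 2022-02-01 → 2022-02-26.
2022-02-26 is a Saturday; with Sunday=0 that is 6.

6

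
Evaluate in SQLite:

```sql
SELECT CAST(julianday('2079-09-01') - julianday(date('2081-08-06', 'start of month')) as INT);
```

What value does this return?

-700

`start of month` rewinds 2081-08-06 to 2081-08-01.
29 days remain in September 2079 after the 1st (30 − 1).
Full months from October 2079 through July 2081 contribute their day counts.
Then 1 day into August 2081.
Total: 29 + 31 + 30 + 31 + 31 + 29 + 31 + 30 + 31 + 30 + 31 + 31 + 30 + 31 + 30 + 31 + 31 + 28 + 31 + 30 + 31 + 30 + 31 + 1 = 700.
The subtraction is earlier − later, so the result is −700 → -700.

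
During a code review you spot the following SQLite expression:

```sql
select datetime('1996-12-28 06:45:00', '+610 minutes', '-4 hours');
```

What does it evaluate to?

1996-12-28 12:55:00

610 minutes = 10h 10m; +610 minutes from 1996-12-28 06:45:00 is 1996-12-28 16:55:00.
-4 hours from 1996-12-28 16:55:00 is 1996-12-28 12:55:00.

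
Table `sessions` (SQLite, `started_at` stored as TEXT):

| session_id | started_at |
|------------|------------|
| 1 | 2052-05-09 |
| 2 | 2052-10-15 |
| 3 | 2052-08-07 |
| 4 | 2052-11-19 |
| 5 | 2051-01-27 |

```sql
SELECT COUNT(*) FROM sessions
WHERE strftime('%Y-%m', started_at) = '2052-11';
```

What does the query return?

Rows with year-month 2052-11: 2052-11-19 → 1.

1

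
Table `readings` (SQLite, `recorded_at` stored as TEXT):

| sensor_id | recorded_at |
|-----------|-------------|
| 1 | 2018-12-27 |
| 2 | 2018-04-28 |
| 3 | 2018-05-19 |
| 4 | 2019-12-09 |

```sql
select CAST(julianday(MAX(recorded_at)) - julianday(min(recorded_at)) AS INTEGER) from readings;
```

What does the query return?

590

MIN = 2018-04-28, MAX = 2019-12-09.
2 days remain in April 2018 after the 28th (30 − 28).
Full months from May 2018 through November 2019 contribute their day counts.
Then 9 days into December 2019.
Total: 2 + 31 + 30 + 31 + 31 + 30 + 31 + 30 + 31 + 31 + 28 + 31 + 30 + 31 + 30 + 31 + 31 + 30 + 31 + 30 + 9 = 590.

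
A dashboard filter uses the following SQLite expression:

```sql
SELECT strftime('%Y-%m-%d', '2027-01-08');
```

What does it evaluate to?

`%Y-%m-%d` extracts the ISO date: 2027-01-08.

2027-01-08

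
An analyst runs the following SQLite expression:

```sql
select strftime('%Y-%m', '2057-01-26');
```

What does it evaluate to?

2057-01

`%Y-%m` extracts the year-month: 2057-01.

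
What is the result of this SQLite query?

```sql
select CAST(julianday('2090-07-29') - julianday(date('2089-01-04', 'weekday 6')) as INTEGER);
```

`weekday 6` advances to the next Saturday; 2089-01-04 is a Tuesday, so it moves forward to 2089-01-08.
23 days remain in January 2089 after the 8th (31 − 8).
Full months from February 2089 through June 2090 contribute their day counts.
Then 29 days into July 2090.
Total: 23 + 28 + 31 + 30 + 31 + 30 + 31 + 31 + 30 + 31 + 30 + 31 + 31 + 28 + 31 + 30 + 31 + 30 + 29 = 567.

567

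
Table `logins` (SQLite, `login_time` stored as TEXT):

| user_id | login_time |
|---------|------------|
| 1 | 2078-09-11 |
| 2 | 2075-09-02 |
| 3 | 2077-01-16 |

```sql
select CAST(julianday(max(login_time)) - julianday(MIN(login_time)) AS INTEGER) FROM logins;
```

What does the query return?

1105

MIN = 2075-09-02, MAX = 2078-09-11.
28 days remain in September 2075 after the 2nd (30 − 2).
Full months from October 2075 through August 2078 contribute their day counts.
Then 11 days into September 2078.
Total: 28 + 31 + 30 + 31 + 31 + 29 + 31 + 30 + 31 + 30 + 31 + 31 + 30 + 31 + 30 + 31 + 31 + 28 + 31 + 30 + 31 + 30 + 31 + 31 + 30 + 31 + 30 + 31 + 31 + 28 + 31 + 30 + 31 + 30 + 31 + 31 + 11 = 1105.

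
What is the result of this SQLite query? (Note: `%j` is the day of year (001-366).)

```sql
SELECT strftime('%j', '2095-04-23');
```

113

Day-of-year for 2095-04-23: days since 2095-01-01 inclusive = 113, zero-padded to 113.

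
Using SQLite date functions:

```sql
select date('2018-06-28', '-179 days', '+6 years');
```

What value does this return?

Applying '-179 days' to 2018-06-28: counting 179 days back gives 2017-12-31.
Adding +6 years to 2017-12-31 gives 2023-12-31.

2023-12-31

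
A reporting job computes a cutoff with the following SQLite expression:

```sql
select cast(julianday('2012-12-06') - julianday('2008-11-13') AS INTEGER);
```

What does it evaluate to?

17 days remain in November 2008 after the 13th (30 − 13).
Full months from December 2008 through November 2012 contribute their day counts.
Then 6 days into December 2012.
Total: 17 + 31 + 31 + 28 + 31 + 30 + 31 + 30 + 31 + 31 + 30 + 31 + 30 + 31 + 31 + 28 + 31 + 30 + 31 + 30 + 31 + 31 + 30 + 31 + 30 + 31 + 31 + 28 + 31 + 30 + 31 + 30 + 31 + 31 + 30 + 31 + 30 + 31 + 31 + 29 + 31 + 30 + 31 + 30 + 31 + 31 + 30 + 31 + 30 + 6 = 1484.

1484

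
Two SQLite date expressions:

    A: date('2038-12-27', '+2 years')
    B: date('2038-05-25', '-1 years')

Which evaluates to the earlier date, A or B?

A = 2040-12-27.
B = 2037-05-25.
B is earlier.

B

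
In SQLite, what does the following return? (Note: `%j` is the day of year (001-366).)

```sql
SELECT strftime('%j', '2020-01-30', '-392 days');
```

003

First apply '-392 days': 2020-01-30 → 2019-01-03.
Day-of-year for 2019-01-03: days since 2019-01-01 inclusive = 3, zero-padded to 003.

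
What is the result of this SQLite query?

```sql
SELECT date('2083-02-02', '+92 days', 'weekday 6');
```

2083-05-08

Applying '+92 days' to 2083-02-02: counting 92 days forward gives 2083-05-05.
`weekday 6` advances to the next Saturday; 2083-05-05 is a Wednesday, so it moves forward to 2083-05-08.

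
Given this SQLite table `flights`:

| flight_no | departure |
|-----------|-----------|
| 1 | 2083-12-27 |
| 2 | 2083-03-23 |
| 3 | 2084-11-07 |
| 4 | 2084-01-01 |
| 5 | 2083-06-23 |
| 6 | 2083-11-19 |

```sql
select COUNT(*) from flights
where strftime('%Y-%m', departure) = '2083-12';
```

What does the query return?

1

Rows with year-month 2083-12: 2083-12-27 → 1.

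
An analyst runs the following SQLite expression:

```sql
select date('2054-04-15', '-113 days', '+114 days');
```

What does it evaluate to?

Applying '-113 days' to 2054-04-15: counting 113 days back gives 2053-12-23.
Applying '+114 days' to 2053-12-23: counting 114 days forward gives 2054-04-16.

2054-04-16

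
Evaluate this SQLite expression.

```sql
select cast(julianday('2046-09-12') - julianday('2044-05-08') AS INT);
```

857

23 days remain in May 2044 after the 8th (31 − 8).
Full months from June 2044 through August 2046 contribute their day counts.
Then 12 days into September 2046.
Total: 23 + 30 + 31 + 31 + 30 + 31 + 30 + 31 + 31 + 28 + 31 + 30 + 31 + 30 + 31 + 31 + 30 + 31 + 30 + 31 + 31 + 28 + 31 + 30 + 31 + 30 + 31 + 31 + 12 = 857.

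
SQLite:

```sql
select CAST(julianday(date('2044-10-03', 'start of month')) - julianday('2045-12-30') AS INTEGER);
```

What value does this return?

-455

`start of month` rewinds 2044-10-03 to 2044-10-01.
30 days remain in October 2044 after the 1st (31 − 1).
Full months from November 2044 through November 2045 contribute their day counts.
Then 30 days into December 2045.
Total: 30 + 30 + 31 + 31 + 28 + 31 + 30 + 31 + 30 + 31 + 31 + 30 + 31 + 30 + 30 = 455.
The subtraction is earlier − later, so the result is −455 → -455.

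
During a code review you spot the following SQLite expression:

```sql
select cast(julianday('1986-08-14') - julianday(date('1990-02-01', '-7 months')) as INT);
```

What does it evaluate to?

-1052

Adding -7 months to 1990-02-01 gives 1989-07-01.
17 days remain in August 1986 after the 14th (31 − 14).
Full months from September 1986 through June 1989 contribute their day counts.
Then 1 day into July 1989.
Total: 17 + 30 + 31 + 30 + 31 + 31 + 28 + 31 + 30 + 31 + 30 + 31 + 31 + 30 + 31 + 30 + 31 + 31 + 29 + 31 + 30 + 31 + 30 + 31 + 31 + 30 + 31 + 30 + 31 + 31 + 28 + 31 + 30 + 31 + 30 + 1 = 1052.
The subtraction is earlier − later, so the result is −1052 → -1052.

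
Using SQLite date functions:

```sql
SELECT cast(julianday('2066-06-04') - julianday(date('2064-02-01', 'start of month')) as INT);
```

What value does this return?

`start of month` rewinds 2064-02-01 to 2064-02-01.
28 days remain in February 2064 after the 1st (29 − 1).
Full months from March 2064 through May 2066 contribute their day counts.
Then 4 days into June 2066.
Total: 28 + 31 + 30 + 31 + 30 + 31 + 31 + 30 + 31 + 30 + 31 + 31 + 28 + 31 + 30 + 31 + 30 + 31 + 31 + 30 + 31 + 30 + 31 + 31 + 28 + 31 + 30 + 31 + 4 = 854.

854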